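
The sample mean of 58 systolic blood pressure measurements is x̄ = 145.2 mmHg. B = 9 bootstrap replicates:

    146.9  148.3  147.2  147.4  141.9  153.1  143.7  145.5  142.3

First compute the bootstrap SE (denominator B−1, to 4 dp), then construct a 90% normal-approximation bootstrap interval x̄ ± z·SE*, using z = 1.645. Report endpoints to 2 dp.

Mean of replicates = 146.2556; sum of squared deviations = 95.3622; SE* = √(95.3622/8) = 3.4526
Margin = 1.645 × 3.4526 = 5.680
Interval: 145.2 ± 5.680

(139.52, 150.88)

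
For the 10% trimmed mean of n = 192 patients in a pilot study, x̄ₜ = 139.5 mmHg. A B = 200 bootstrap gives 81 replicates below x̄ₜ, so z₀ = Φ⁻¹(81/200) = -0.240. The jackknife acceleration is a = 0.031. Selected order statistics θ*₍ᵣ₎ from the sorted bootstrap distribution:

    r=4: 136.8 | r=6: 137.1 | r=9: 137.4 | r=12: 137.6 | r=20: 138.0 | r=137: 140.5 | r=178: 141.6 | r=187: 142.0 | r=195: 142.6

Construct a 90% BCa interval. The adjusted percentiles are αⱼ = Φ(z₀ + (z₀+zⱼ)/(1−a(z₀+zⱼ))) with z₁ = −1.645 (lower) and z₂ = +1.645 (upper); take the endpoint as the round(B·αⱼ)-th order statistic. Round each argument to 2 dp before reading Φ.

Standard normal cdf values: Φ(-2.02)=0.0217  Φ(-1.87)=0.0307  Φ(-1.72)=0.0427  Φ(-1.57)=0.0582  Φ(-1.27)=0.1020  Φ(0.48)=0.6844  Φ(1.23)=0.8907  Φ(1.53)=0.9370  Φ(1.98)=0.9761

Lower: z₀ + z₁ = -0.240 + (-1.645) = -1.885; 1 − a(z₀+z₁) = 1 − (0.031)(-1.885) = 1.0584; argument = -0.240 + (-1.885)/1.0584 = -2.0209 → -2.02.
α₁ = Φ(-2.02) = 0.0217; rank = round(200 × 0.0217) = 4; θ*₍4₎ = 136.8.
Upper: z₀ + z₂ = 1.405; 1 − a(z₀+z₂) = 0.9564; argument = 1.2290 → 1.23; α₂ = 0.8907; rank = 178; θ*₍178₎ = 141.6.

(136.8, 141.6)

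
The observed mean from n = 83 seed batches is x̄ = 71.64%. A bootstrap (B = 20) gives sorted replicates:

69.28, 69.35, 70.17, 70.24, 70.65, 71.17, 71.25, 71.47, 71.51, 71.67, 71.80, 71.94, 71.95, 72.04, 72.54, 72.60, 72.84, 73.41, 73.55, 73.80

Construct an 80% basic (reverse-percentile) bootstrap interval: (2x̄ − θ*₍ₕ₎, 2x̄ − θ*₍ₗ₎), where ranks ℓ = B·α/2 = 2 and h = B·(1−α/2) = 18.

(69.87, 73.93)

Percentile endpoints at ranks 2 and 18: θ*₍2₎ = 69.35, θ*₍18₎ = 73.41.
Basic interval reflects these around x̄:
  lower = 2 × 71.64 − 73.41 = 69.87
  upper = 2 × 71.64 − 69.35 = 73.93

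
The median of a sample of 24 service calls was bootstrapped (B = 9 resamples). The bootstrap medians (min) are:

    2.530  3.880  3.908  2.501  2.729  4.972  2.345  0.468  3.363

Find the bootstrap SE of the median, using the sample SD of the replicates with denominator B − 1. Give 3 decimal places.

SE* = 1.274

Bootstrap SE is the standard deviation of the 9 replicate medians.
Mean of replicates: (2.530 + 3.880 + 3.908 + 2.501 + 2.729 + 4.972 + 2.345 + 0.468 + 3.363) / 9 = 26.6960 / 9 = 2.9662
Sum of squared deviations: (−0.4362)² + (+0.9138)² + (+0.9418)² + (−0.4652)² + (−0.2372)² + (+2.0058)² + (−0.6212)² + (−2.4982)² + (+0.3968)² = 12.9925
Variance = 12.9925 / 8 = 1.6241
SE* = √1.6241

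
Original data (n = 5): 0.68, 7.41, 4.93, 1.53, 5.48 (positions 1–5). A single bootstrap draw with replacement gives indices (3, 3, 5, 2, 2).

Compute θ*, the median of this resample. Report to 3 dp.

Resample values: 4.93, 4.93, 5.48, 7.41, 7.41.
Sorted: 4.93, 4.93, 5.48, 7.41, 7.41
Median = middle value = 5.480

θ* = 5.480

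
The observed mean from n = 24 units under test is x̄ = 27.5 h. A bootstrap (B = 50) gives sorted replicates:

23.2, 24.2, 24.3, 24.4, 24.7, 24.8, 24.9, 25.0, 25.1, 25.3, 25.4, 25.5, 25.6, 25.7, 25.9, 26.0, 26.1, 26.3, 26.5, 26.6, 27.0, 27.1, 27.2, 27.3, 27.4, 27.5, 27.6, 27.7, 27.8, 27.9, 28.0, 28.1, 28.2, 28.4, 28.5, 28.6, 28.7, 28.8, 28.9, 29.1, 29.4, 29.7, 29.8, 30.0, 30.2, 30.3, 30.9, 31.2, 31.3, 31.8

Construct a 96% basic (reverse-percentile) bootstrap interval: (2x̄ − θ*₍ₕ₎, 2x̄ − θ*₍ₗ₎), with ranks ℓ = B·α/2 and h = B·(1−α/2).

(23.7, 31.8)

Percentile endpoints at ranks 1 and 49: θ*₍1₎ = 23.2, θ*₍49₎ = 31.3.
Basic interval reflects these around x̄:
  lower = 2 × 27.5 − 31.3 = 23.7
  upper = 2 × 27.5 − 23.2 = 31.8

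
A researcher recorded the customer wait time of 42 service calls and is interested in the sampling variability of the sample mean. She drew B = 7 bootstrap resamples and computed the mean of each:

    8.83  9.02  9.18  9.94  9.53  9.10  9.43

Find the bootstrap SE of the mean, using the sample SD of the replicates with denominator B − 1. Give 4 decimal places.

Bootstrap SE is the standard deviation of the 7 replicate means.
Mean of replicates: (8.83 + 9.02 + 9.18 + 9.94 + 9.53 + 9.10 + 9.43) / 7 = 65.03000 / 7 = 9.29000
Sum of squared deviations: (−0.46000)² + (−0.27000)² + (−0.11000)² + (+0.65000)² + (+0.24000)² + (−0.19000)² + (+0.14000)² = 0.83240
Variance = 0.83240 / 6 = 0.13873
SE* = √0.13873

SE* = 0.3725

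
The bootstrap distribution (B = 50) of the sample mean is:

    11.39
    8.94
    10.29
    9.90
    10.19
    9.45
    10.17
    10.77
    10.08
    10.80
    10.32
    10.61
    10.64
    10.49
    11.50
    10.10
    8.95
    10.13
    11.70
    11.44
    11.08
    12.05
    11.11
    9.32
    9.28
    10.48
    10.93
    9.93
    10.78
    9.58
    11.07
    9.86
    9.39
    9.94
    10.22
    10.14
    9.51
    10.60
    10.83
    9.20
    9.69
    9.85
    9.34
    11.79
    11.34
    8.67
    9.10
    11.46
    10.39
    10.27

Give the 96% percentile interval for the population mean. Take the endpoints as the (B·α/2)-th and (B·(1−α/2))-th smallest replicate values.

Sorted replicates: 8.67, 8.94, 8.95, 9.10, 9.20, 9.28, 9.32, 9.34, 9.39, 9.45, 9.51, 9.58, 9.69, 9.85, 9.86, 9.90, 9.93, 9.94, 10.08, 10.10, 10.13, 10.14, 10.17, 10.19, 10.22, 10.27, 10.29, 10.32, 10.39, 10.48, 10.49, 10.60, 10.61, 10.64, 10.77, 10.78, 10.80, 10.83, 10.93, 11.07, 11.08, 11.11, 11.34, 11.39, 11.44, 11.46, 11.50, 11.70, 11.79, 12.05
α = 0.04; lower rank = 50 × 0.020 = 1; upper rank = 50 × 0.980 = 49.
The 1st smallest replicate is 8.67; the 49th is 11.79.

(8.67, 11.79)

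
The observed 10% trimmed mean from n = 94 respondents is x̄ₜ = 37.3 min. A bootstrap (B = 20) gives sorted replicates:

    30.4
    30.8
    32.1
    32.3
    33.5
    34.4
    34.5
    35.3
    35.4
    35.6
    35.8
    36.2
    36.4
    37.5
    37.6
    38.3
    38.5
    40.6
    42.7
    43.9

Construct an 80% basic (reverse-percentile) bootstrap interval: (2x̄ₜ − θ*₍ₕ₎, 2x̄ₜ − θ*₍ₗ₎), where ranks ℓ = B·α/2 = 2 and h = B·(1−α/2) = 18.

Percentile endpoints at ranks 2 and 18: θ*₍2₎ = 30.8, θ*₍18₎ = 40.6.
Basic interval reflects these around x̄ₜ:
  lower = 2 × 37.3 − 40.6 = 34.0
  upper = 2 × 37.3 − 30.8 = 43.8

(34.0, 43.8)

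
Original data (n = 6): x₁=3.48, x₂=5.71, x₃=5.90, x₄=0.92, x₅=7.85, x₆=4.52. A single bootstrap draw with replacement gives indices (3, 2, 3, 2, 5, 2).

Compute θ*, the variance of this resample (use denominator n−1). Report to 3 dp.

θ* = 0.719

Resample values: 5.90, 5.71, 5.90, 5.71, 7.85, 5.71.
Mean = 6.1300; sum of squared deviations = 3.5934
s² = 3.5934 / 5 = 0.7187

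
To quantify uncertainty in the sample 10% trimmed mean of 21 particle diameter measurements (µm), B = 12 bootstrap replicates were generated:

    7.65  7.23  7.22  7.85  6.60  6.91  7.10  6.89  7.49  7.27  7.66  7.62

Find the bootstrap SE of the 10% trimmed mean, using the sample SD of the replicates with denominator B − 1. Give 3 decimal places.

SE* = 0.376

Bootstrap SE is the standard deviation of the 12 replicate 10% trimmed means.
Mean of replicates: (7.65 + 7.23 + 7.22 + 7.85 + 6.60 + 6.91 + 7.10 + 6.89 + 7.49 + 7.27 + 7.66 + 7.62) / 12 = 87.4900 / 12 = 7.2908
Sum of squared deviations: (+0.3592)² + (−0.0608)² + (−0.0708)² + (+0.5592)² + (−0.6908)² + (−0.3808)² + (−0.1908)² + (−0.4008)² + (+0.1992)² + (−0.0208)² + (+0.3692)² + (+0.3292)² = 1.5545
Variance = 1.5545 / 11 = 0.1413
SE* = √0.1413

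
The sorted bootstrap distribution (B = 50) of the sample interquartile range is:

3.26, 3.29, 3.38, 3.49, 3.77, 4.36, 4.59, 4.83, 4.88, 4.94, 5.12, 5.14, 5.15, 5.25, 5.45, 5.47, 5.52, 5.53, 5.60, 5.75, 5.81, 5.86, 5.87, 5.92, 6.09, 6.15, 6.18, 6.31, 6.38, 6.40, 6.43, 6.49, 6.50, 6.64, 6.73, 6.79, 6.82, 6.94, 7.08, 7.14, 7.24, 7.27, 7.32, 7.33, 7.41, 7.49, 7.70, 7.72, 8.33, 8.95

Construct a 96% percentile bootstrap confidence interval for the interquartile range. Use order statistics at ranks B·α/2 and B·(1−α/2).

(3.26, 8.33)

α = 0.04; lower rank = 50 × 0.020 = 1; upper rank = 50 × 0.980 = 49.
The 1st smallest replicate is 3.26; the 49th is 8.33.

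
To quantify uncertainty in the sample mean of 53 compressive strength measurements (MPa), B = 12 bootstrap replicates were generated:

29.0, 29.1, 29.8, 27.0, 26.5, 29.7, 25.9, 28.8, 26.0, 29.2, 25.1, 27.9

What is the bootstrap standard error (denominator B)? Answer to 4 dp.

SE* = 1.5855

Bootstrap SE is the standard deviation of the 12 replicate means.
Mean of replicates: (29.0 + 29.1 + 29.8 + 27.0 + 26.5 + 29.7 + 25.9 + 28.8 + 26.0 + 29.2 + 25.1 + 27.9) / 12 = 334.00000 / 12 = 27.83333
Sum of squared deviations: (+1.16667)² + (+1.26667)² + (+1.96667)² + (−0.83333)² + (−1.33333)² + (+1.86667)² + (−1.93333)² + (+0.96667)² + (−1.83333)² + (+1.36667)² + (−2.73333)² + (+0.06667)² = 30.16667
Variance = 30.16667 / 12 = 2.51389
SE* = √2.51389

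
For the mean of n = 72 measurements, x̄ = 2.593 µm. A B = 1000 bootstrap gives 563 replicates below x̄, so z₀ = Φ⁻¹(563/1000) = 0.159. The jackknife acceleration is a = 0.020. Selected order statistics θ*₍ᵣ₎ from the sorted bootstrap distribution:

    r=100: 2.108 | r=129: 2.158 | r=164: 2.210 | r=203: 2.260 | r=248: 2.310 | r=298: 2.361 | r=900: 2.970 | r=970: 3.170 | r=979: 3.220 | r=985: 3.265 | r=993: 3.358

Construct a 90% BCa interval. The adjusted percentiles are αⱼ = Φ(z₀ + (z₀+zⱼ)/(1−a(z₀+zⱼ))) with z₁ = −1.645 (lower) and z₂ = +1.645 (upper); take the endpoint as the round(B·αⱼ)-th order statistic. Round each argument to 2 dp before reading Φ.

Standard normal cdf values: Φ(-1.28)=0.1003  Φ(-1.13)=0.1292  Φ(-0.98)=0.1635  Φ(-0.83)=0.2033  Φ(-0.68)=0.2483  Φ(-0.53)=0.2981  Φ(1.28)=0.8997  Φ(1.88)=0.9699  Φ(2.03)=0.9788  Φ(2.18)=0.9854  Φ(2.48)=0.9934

(2.108, 3.220)

Lower: z₀ + z₁ = 0.159 + (-1.645) = -1.486; 1 − a(z₀+z₁) = 1 − (0.020)(-1.486) = 1.0297; argument = 0.159 + (-1.486)/1.0297 = -1.2841 → -1.28.
α₁ = Φ(-1.28) = 0.1003; rank = round(1000 × 0.1003) = 100; θ*₍100₎ = 2.108.
Upper: z₀ + z₂ = 1.804; 1 − a(z₀+z₂) = 0.9639; argument = 2.0305 → 2.03; α₂ = 0.9788; rank = 979; θ*₍979₎ = 3.220.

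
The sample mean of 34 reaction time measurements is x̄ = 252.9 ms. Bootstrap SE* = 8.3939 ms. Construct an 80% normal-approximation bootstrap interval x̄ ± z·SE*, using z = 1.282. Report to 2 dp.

Margin = 1.282 × 8.3939 = 10.761
Interval: 252.9 ± 10.761

(242.14, 263.66)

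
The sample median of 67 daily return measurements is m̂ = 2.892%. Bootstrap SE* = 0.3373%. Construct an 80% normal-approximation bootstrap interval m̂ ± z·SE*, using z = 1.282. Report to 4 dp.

(2.4596, 3.3244)

Margin = 1.282 × 0.3373 = 0.43242
Interval: 2.892 ± 0.43242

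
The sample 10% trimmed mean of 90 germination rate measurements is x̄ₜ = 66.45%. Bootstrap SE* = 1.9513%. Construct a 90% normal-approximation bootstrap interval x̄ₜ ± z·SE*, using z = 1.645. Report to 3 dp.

Margin = 1.645 × 1.9513 = 3.2099
Interval: 66.45 ± 3.2099

(63.240, 69.660)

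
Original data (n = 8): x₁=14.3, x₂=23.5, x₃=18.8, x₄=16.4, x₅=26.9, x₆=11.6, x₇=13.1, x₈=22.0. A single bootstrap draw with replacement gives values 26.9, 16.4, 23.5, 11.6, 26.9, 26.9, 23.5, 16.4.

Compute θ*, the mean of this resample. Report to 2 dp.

θ* = 21.51

Mean = (26.9 + 16.4 + 23.5 + 11.6 + 26.9 + 26.9 + 23.5 + 16.4) / 8 = 172.10 / 8 = 21.51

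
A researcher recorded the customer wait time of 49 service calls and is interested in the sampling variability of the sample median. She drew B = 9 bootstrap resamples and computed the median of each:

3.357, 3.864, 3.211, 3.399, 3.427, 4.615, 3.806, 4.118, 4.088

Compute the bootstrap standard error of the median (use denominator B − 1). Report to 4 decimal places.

SE* = 0.4589

Bootstrap SE is the standard deviation of the 9 replicate medians.
Mean of replicates: (3.357 + 3.864 + 3.211 + 3.399 + 3.427 + 4.615 + 3.806 + 4.118 + 4.088) / 9 = 33.88500 / 9 = 3.76500
Sum of squared deviations: (−0.40800)² + (+0.09900)² + (−0.55400)² + (−0.36600)² + (−0.33800)² + (+0.85000)² + (+0.04100)² + (+0.35300)² + (+0.32300)² = 1.68450
Variance = 1.68450 / 8 = 0.21056
SE* = √0.21056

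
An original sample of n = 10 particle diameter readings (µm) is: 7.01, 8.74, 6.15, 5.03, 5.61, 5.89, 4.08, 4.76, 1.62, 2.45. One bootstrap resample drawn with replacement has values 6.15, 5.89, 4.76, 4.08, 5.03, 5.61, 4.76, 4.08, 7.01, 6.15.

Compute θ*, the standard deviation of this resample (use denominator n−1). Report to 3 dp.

Mean = 5.3520; sum of squared deviations = 8.4192
s² = 8.4192 / 9 = 0.9355
s = √0.9355 = 0.967

θ* = 0.967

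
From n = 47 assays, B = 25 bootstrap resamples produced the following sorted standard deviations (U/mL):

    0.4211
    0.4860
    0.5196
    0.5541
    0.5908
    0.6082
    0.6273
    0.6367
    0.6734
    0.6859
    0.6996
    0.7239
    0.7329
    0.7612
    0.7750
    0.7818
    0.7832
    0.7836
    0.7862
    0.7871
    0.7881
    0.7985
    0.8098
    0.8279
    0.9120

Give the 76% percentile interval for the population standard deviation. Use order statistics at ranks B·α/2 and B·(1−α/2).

α = 0.24; lower rank = 25 × 0.120 = 3; upper rank = 25 × 0.880 = 22.
The 3rd smallest replicate is 0.5196; the 22nd is 0.7985.

(0.5196, 0.7985)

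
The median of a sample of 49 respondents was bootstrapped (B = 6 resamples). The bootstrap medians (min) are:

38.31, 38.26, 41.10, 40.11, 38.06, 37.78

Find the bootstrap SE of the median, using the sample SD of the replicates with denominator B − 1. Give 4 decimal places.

SE* = 1.3427

Bootstrap SE is the standard deviation of the 6 replicate medians.
Mean of replicates: (38.31 + 38.26 + 41.10 + 40.11 + 38.06 + 37.78) / 6 = 233.62000 / 6 = 38.93667
Sum of squared deviations: (−0.62667)² + (−0.67667)² + (+2.16333)² + (+1.17333)² + (−0.87667)² + (−1.15667)² = 9.01373
Variance = 9.01373 / 5 = 1.80275
SE* = √1.80275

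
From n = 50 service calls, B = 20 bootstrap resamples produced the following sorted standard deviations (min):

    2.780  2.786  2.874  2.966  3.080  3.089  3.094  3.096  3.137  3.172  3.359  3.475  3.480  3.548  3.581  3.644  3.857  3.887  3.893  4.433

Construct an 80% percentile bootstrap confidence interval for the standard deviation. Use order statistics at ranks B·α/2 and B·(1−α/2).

α = 0.20; lower rank = 20 × 0.100 = 2; upper rank = 20 × 0.900 = 18.
The 2nd smallest replicate is 2.786; the 18th is 3.887.

(2.786, 3.887)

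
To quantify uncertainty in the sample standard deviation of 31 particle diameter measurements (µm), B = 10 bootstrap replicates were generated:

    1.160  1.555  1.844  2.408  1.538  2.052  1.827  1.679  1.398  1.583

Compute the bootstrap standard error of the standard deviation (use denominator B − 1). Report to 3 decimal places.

SE* = 0.351

Bootstrap SE is the standard deviation of the 10 replicate standard deviations.
Mean of replicates: (1.160 + 1.555 + 1.844 + 2.408 + 1.538 + 2.052 + 1.827 + 1.679 + 1.398 + 1.583) / 10 = 17.0440 / 10 = 1.7044
Sum of squared deviations: (−0.5444)² + (−0.1494)² + (+0.1396)² + (+0.7036)² + (−0.1664)² + (+0.3476)² + (+0.1226)² + (−0.0254)² + (−0.3064)² + (−0.1214)² = 1.1060
Variance = 1.1060 / 9 = 0.1229
SE* = √0.1229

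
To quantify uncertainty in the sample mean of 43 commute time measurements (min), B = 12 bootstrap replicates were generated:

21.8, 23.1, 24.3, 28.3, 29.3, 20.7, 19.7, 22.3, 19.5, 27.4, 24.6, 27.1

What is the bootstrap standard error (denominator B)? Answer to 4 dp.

Bootstrap SE is the standard deviation of the 12 replicate means.
Mean of replicates: (21.8 + 23.1 + 24.3 + 28.3 + 29.3 + 20.7 + 19.7 + 22.3 + 19.5 + 27.4 + 24.6 + 27.1) / 12 = 288.10000 / 12 = 24.00833
Sum of squared deviations: (−2.20833)² + (−0.90833)² + (+0.29167)² + (+4.29167)² + (+5.29167)² + (−3.30833)² + (−4.30833)² + (−1.70833)² + (−4.50833)² + (+3.39167)² + (+0.59167)² + (+3.09167)² = 126.36917
Variance = 126.36917 / 12 = 10.53076
SE* = √10.53076

SE* = 3.2451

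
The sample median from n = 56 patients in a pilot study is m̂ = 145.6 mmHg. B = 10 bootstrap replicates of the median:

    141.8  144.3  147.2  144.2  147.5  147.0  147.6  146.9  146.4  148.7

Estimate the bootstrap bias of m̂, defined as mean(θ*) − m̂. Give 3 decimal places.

bias = +0.560

mean(θ*) = (141.8 + 144.3 + 147.2 + 144.2 + 147.5 + 147.0 + 147.6 + 146.9 + 146.4 + 148.7) / 10 = 146.1600
bias = 146.1600 − 145.6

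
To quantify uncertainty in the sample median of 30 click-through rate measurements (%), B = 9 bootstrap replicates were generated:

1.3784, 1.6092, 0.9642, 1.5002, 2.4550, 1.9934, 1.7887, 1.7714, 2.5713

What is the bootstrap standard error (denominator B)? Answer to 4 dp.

Bootstrap SE is the standard deviation of the 9 replicate medians.
Mean of replicates: (1.3784 + 1.6092 + 0.9642 + 1.5002 + 2.4550 + 1.9934 + 1.7887 + 1.7714 + 2.5713) / 9 = 16.03180 / 9 = 1.78131
Sum of squared deviations: (−0.40291)² + (−0.17211)² + (−0.81711)² + (−0.28111)² + (+0.67369)² + (+0.21209)² + (+0.00739)² + (−0.00991)² + (+0.78999)² = 2.06173
Variance = 2.06173 / 9 = 0.22908
SE* = √0.22908

SE* = 0.4786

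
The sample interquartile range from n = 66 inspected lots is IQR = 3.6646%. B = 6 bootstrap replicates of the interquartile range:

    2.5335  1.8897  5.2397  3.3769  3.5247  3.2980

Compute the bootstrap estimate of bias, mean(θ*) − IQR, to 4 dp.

mean(θ*) = (2.5335 + 1.8897 + 5.2397 + 3.3769 + 3.5247 + 3.2980) / 6 = 3.31042
bias = 3.31042 − 3.6646

bias = −0.3542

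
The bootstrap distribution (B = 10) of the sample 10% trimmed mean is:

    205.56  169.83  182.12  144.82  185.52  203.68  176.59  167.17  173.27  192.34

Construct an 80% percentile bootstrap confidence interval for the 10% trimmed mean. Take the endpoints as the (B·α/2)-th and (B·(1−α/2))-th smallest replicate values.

(144.82, 203.68)

Sorted replicates: 144.82, 167.17, 169.83, 173.27, 176.59, 182.12, 185.52, 192.34, 203.68, 205.56
α = 0.20; lower rank = 10 × 0.100 = 1; upper rank = 10 × 0.900 = 9.
The 1st smallest replicate is 144.82; the 9th is 203.68.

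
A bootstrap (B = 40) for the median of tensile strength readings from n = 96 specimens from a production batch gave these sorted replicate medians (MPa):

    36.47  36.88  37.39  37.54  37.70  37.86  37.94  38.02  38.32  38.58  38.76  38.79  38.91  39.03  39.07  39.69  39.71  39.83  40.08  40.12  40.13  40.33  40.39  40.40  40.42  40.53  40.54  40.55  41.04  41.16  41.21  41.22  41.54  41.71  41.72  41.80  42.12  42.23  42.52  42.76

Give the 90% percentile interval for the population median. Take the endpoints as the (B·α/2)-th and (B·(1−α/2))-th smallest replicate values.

α = 0.10; lower rank = 40 × 0.050 = 2; upper rank = 40 × 0.950 = 38.
The 2nd smallest replicate is 36.88; the 38th is 42.23.

(36.88, 42.23)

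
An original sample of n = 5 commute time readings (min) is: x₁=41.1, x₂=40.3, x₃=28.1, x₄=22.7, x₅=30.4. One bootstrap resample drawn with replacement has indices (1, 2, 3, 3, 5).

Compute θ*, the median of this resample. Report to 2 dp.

Resample values: 41.1, 40.3, 28.1, 28.1, 30.4.
Sorted: 28.1, 28.1, 30.4, 40.3, 41.1
Median = middle value = 30.40

θ* = 30.40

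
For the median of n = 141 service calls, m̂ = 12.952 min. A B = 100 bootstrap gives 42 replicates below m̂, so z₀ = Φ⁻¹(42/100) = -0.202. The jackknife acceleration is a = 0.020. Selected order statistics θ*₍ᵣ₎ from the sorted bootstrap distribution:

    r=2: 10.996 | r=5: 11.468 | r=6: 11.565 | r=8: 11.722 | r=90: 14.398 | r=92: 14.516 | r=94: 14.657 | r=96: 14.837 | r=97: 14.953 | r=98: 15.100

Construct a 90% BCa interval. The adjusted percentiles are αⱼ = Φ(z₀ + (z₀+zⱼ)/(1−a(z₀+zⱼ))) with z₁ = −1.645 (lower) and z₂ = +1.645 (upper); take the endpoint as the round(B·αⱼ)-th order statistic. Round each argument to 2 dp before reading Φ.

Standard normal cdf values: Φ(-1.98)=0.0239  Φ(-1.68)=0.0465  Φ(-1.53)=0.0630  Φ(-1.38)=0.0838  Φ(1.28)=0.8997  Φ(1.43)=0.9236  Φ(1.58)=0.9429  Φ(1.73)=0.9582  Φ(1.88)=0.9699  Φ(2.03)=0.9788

Lower: z₀ + z₁ = -0.202 + (-1.645) = -1.847; 1 − a(z₀+z₁) = 1 − (0.020)(-1.847) = 1.0369; argument = -0.202 + (-1.847)/1.0369 = -1.9832 → -1.98.
α₁ = Φ(-1.98) = 0.0239; rank = round(100 × 0.0239) = 2; θ*₍2₎ = 10.996.
Upper: z₀ + z₂ = 1.443; 1 − a(z₀+z₂) = 0.9711; argument = 1.2839 → 1.28; α₂ = 0.8997; rank = 90; θ*₍90₎ = 14.398.

(10.996, 14.398)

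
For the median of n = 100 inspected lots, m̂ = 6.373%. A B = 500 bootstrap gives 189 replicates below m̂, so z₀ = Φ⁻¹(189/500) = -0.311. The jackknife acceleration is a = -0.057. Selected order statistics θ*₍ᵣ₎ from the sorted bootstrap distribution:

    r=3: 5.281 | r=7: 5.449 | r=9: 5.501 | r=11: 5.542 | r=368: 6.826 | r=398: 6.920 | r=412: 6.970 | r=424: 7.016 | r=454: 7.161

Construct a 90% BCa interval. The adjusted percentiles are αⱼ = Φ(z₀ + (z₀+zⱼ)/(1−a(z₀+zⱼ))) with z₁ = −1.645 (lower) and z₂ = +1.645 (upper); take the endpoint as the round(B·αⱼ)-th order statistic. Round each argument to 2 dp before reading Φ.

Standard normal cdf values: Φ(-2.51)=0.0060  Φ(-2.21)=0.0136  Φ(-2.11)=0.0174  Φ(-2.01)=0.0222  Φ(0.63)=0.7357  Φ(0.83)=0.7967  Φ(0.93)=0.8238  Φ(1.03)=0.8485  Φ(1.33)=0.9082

Lower: z₀ + z₁ = -0.311 + (-1.645) = -1.956; 1 − a(z₀+z₁) = 1 − (-0.057)(-1.956) = 0.8885; argument = -0.311 + (-1.956)/0.8885 = -2.5124 → -2.51.
α₁ = Φ(-2.51) = 0.0060; rank = round(500 × 0.0060) = 3; θ*₍3₎ = 5.281.
Upper: z₀ + z₂ = 1.334; 1 − a(z₀+z₂) = 1.0760; argument = 0.9287 → 0.93; α₂ = 0.8238; rank = 412; θ*₍412₎ = 6.970.

(5.281, 6.970)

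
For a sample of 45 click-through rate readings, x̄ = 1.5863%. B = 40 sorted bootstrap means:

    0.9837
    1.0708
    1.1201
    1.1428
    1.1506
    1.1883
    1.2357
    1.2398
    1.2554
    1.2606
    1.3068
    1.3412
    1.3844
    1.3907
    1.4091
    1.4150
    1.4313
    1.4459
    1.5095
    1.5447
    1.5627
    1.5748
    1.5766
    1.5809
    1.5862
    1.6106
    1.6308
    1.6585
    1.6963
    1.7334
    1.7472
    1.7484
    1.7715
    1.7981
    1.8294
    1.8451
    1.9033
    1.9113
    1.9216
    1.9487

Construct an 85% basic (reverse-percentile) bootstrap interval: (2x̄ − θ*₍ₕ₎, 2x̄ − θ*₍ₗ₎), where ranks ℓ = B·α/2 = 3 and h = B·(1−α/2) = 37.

(1.2693, 2.0525)

Percentile endpoints at ranks 3 and 37: θ*₍3₎ = 1.1201, θ*₍37₎ = 1.9033.
Basic interval reflects these around x̄:
  lower = 2 × 1.5863 − 1.9033 = 1.2693
  upper = 2 × 1.5863 − 1.1201 = 2.0525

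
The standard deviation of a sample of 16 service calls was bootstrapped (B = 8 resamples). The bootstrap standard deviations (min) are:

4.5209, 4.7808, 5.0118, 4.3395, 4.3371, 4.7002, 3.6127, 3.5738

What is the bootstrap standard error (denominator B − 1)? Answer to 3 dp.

Bootstrap SE is the standard deviation of the 8 replicate standard deviations.
Mean of replicates: (4.5209 + 4.7808 + 5.0118 + 4.3395 + 4.3371 + 4.7002 + 3.6127 + 3.5738) / 8 = 34.87680 / 8 = 4.35960
Sum of squared deviations: (+0.16130)² + (+0.42120)² + (+0.65220)² + (−0.02010)² + (−0.02250)² + (+0.34060)² + (−0.74690)² + (−0.78580)² = 1.92105
Variance = 1.92105 / 7 = 0.27444
SE* = √0.27444

SE* = 0.524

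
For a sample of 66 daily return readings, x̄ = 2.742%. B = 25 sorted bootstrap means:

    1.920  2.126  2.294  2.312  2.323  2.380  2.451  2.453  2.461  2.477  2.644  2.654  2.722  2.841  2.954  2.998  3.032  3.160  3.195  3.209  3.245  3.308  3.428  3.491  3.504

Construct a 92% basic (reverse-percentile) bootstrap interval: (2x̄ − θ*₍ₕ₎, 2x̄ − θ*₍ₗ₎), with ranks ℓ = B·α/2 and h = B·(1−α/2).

Percentile endpoints at ranks 1 and 24: θ*₍1₎ = 1.920, θ*₍24₎ = 3.491.
Basic interval reflects these around x̄:
  lower = 2 × 2.742 − 3.491 = 1.993
  upper = 2 × 2.742 − 1.920 = 3.564

(1.993, 3.564)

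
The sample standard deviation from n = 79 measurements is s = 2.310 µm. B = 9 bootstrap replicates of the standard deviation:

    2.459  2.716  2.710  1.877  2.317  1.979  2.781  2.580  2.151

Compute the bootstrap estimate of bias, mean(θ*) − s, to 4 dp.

mean(θ*) = (2.459 + 2.716 + 2.710 + 1.877 + 2.317 + 1.979 + 2.781 + 2.580 + 2.151) / 9 = 2.39667
bias = 2.39667 − 2.310

bias = +0.0867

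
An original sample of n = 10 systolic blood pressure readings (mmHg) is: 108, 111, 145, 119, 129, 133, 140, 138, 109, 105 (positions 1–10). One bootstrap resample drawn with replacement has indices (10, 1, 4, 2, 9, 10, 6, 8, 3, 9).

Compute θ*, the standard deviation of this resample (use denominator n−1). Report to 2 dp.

Resample values: 105, 108, 119, 111, 109, 105, 133, 138, 145, 109.
Mean = 118.2000; sum of squared deviations = 2003.6000
s² = 2003.6000 / 9 = 222.6222
s = √222.6222 = 14.92

θ* = 14.92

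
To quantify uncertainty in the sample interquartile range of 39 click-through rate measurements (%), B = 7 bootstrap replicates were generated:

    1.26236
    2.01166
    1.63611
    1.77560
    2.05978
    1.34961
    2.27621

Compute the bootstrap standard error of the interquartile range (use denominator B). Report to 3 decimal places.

SE* = 0.349

Bootstrap SE is the standard deviation of the 7 replicate interquartile ranges.
Mean of replicates: (1.26236 + 2.01166 + 1.63611 + 1.77560 + 2.05978 + 1.34961 + 2.27621) / 7 = 12.371330 / 7 = 1.767333
Sum of squared deviations: (−0.504973)² + (+0.244327)² + (−0.131223)² + (+0.008267)² + (+0.292447)² + (−0.417723)² + (+0.508877)² = 0.850955
Variance = 0.850955 / 7 = 0.121565
SE* = √0.121565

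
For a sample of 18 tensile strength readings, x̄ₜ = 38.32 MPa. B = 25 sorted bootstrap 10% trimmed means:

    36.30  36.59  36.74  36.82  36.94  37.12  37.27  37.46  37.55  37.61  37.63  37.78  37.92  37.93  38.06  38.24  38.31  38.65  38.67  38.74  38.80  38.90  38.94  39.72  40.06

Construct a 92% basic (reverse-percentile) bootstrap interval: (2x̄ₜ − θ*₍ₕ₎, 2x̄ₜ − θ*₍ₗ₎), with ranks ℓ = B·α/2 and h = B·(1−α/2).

Percentile endpoints at ranks 1 and 24: θ*₍1₎ = 36.30, θ*₍24₎ = 39.72.
Basic interval reflects these around x̄ₜ:
  lower = 2 × 38.32 − 39.72 = 36.92
  upper = 2 × 38.32 − 36.30 = 40.34

(36.92, 40.34)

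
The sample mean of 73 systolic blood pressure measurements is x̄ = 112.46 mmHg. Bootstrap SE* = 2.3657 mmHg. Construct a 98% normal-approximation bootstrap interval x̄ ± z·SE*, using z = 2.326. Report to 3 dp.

(106.957, 117.963)

Margin = 2.326 × 2.3657 = 5.5026
Interval: 112.46 ± 5.5026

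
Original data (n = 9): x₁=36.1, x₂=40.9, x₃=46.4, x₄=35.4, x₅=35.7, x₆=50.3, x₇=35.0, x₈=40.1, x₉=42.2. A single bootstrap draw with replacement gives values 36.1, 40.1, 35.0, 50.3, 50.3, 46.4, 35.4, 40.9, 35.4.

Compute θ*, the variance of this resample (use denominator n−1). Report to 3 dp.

Mean = 41.1000; sum of squared deviations = 325.6000
s² = 325.6000 / 8 = 40.7000

θ* = 40.700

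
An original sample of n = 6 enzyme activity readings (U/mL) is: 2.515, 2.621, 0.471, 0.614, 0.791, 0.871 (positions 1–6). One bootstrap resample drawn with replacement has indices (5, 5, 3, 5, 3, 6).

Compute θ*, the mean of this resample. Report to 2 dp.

θ* = 0.70

Resample values: 0.791, 0.791, 0.471, 0.791, 0.471, 0.871.
Mean = (0.791 + 0.791 + 0.471 + 0.791 + 0.471 + 0.871) / 6 = 4.1860 / 6 = 0.70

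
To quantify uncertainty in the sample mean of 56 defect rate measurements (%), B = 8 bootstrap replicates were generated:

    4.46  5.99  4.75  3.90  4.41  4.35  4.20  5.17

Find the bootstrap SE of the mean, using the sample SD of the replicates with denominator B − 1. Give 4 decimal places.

Bootstrap SE is the standard deviation of the 8 replicate means.
Mean of replicates: (4.46 + 5.99 + 4.75 + 3.90 + 4.41 + 4.35 + 4.20 + 5.17) / 8 = 37.23000 / 8 = 4.65375
Sum of squared deviations: (−0.19375)² + (+1.33625)² + (+0.09625)² + (−0.75375)² + (−0.24375)² + (−0.30375)² + (−0.45375)² + (+0.51625)² = 3.02459
Variance = 3.02459 / 7 = 0.43208
SE* = √0.43208

SE* = 0.6573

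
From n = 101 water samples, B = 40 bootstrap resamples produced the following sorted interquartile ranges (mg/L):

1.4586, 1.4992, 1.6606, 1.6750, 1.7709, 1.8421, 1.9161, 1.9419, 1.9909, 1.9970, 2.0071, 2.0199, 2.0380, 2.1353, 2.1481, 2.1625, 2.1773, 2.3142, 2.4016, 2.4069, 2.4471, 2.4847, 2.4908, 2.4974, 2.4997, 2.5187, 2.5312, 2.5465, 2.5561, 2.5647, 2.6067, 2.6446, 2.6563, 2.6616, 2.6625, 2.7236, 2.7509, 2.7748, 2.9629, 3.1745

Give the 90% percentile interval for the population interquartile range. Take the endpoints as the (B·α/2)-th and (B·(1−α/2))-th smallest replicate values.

α = 0.10; lower rank = 40 × 0.050 = 2; upper rank = 40 × 0.950 = 38.
The 2nd smallest replicate is 1.4992; the 38th is 2.7748.

(1.4992, 2.7748)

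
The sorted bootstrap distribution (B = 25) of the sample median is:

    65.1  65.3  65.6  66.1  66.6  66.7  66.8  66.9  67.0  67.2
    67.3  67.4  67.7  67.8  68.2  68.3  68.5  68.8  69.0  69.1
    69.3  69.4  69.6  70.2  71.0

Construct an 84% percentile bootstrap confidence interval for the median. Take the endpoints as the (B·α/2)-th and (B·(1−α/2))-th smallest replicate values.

α = 0.16; lower rank = 25 × 0.080 = 2; upper rank = 25 × 0.920 = 23.
The 2nd smallest replicate is 65.3; the 23rd is 69.6.

(65.3, 69.6)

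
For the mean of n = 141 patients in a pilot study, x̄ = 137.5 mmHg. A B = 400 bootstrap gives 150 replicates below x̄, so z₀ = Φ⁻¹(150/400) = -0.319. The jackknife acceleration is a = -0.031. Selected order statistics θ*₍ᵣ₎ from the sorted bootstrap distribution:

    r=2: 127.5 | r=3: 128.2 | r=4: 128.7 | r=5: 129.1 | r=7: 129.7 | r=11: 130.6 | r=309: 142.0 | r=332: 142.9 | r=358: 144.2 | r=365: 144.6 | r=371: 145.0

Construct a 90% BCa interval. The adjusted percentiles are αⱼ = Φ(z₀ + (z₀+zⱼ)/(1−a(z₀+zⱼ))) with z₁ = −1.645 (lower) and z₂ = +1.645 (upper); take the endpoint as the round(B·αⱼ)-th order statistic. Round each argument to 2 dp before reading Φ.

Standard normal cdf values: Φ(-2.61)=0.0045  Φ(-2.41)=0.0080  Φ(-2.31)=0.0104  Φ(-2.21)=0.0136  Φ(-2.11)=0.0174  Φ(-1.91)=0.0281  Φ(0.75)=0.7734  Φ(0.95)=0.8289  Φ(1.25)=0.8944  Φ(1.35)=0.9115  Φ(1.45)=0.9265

(128.2, 142.9)

Lower: z₀ + z₁ = -0.319 + (-1.645) = -1.964; 1 − a(z₀+z₁) = 1 − (-0.031)(-1.964) = 0.9391; argument = -0.319 + (-1.964)/0.9391 = -2.4103 → -2.41.
α₁ = Φ(-2.41) = 0.0080; rank = round(400 × 0.0080) = 3; θ*₍3₎ = 128.2.
Upper: z₀ + z₂ = 1.326; 1 − a(z₀+z₂) = 1.0411; argument = 0.9546 → 0.95; α₂ = 0.8289; rank = 332; θ*₍332₎ = 142.9.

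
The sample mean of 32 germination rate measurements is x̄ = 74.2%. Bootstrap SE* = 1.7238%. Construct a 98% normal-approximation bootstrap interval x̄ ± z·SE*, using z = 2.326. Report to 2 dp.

Margin = 2.326 × 1.7238 = 4.010
Interval: 74.2 ± 4.010

(70.19, 78.21)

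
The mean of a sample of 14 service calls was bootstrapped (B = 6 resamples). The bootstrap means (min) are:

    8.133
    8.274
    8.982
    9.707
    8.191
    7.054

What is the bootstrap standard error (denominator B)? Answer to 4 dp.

SE* = 0.8154

Bootstrap SE is the standard deviation of the 6 replicate means.
Mean of replicates: (8.133 + 8.274 + 8.982 + 9.707 + 8.191 + 7.054) / 6 = 50.34100 / 6 = 8.39017
Sum of squared deviations: (−0.25717)² + (−0.11617)² + (+0.59183)² + (+1.31683)² + (−0.19917)² + (−1.33617)² = 3.98895
Variance = 3.98895 / 6 = 0.66483
SE* = √0.66483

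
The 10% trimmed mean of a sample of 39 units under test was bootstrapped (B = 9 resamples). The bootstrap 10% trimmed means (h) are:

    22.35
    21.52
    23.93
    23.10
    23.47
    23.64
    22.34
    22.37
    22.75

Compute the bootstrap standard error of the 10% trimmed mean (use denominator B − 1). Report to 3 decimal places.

Bootstrap SE is the standard deviation of the 9 replicate 10% trimmed means.
Mean of replicates: (22.35 + 21.52 + 23.93 + 23.10 + 23.47 + 23.64 + 22.34 + 22.37 + 22.75) / 9 = 205.4700 / 9 = 22.8300
Sum of squared deviations: (−0.4800)² + (−1.3100)² + (+1.1000)² + (+0.2700)² + (+0.6400)² + (+0.8100)² + (−0.4900)² + (−0.4600)² + (−0.0800)² = 4.7532
Variance = 4.7532 / 8 = 0.5941
SE* = √0.5941

SE* = 0.771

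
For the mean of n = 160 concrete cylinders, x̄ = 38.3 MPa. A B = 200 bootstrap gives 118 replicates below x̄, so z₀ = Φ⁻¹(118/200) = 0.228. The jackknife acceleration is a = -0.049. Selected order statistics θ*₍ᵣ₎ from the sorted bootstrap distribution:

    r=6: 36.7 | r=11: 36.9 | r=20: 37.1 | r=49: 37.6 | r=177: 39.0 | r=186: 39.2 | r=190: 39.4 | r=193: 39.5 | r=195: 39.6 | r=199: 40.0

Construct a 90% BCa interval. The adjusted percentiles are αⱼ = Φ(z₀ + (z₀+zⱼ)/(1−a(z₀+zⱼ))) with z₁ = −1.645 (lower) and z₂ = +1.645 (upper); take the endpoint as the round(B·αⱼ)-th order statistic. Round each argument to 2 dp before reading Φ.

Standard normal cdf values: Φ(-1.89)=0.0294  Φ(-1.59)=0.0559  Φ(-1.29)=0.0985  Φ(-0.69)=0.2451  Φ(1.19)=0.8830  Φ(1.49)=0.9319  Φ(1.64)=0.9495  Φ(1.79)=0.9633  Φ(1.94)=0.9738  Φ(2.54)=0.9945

Lower: z₀ + z₁ = 0.228 + (-1.645) = -1.417; 1 − a(z₀+z₁) = 1 − (-0.049)(-1.417) = 0.9306; argument = 0.228 + (-1.417)/0.9306 = -1.2947 → -1.29.
α₁ = Φ(-1.29) = 0.0985; rank = round(200 × 0.0985) = 20; θ*₍20₎ = 37.1.
Upper: z₀ + z₂ = 1.873; 1 − a(z₀+z₂) = 1.0918; argument = 1.9436 → 1.94; α₂ = 0.9738; rank = 195; θ*₍195₎ = 39.6.

(37.1, 39.6)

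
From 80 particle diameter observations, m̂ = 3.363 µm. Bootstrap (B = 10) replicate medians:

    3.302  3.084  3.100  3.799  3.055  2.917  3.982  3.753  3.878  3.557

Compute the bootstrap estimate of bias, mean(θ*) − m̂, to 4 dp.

bias = +0.0797

mean(θ*) = (3.302 + 3.084 + 3.100 + 3.799 + 3.055 + 2.917 + 3.982 + 3.753 + 3.878 + 3.557) / 10 = 3.44270
bias = 3.44270 − 3.363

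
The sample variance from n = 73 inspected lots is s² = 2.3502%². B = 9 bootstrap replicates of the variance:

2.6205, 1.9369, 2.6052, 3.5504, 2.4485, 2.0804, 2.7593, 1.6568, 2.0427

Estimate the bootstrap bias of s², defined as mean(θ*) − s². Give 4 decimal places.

bias = +0.0610

mean(θ*) = (2.6205 + 1.9369 + 2.6052 + 3.5504 + 2.4485 + 2.0804 + 2.7593 + 1.6568 + 2.0427) / 9 = 2.41119
bias = 2.41119 − 2.3502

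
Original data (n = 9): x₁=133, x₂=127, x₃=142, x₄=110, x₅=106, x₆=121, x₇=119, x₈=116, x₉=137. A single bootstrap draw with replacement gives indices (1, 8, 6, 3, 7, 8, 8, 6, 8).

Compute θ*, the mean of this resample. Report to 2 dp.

θ* = 122.22

Resample values: 133, 116, 121, 142, 119, 116, 116, 121, 116.
Mean = (133 + 116 + 121 + 142 + 119 + 116 + 116 + 121 + 116) / 9 = 1100.0 / 9 = 122.22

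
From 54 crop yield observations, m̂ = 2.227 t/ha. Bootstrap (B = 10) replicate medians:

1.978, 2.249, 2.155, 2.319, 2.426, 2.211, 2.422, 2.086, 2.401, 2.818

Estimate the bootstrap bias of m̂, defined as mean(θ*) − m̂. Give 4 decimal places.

bias = +0.0795

mean(θ*) = (1.978 + 2.249 + 2.155 + 2.319 + 2.426 + 2.211 + 2.422 + 2.086 + 2.401 + 2.818) / 10 = 2.30650
bias = 2.30650 − 2.227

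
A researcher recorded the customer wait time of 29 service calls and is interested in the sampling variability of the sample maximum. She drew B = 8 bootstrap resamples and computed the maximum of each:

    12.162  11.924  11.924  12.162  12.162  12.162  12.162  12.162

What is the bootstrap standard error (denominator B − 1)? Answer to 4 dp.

SE* = 0.1102

Bootstrap SE is the standard deviation of the 8 replicate maximums.
Mean of replicates: (12.162 + 11.924 + 11.924 + 12.162 + 12.162 + 12.162 + 12.162 + 12.162) / 8 = 96.82000 / 8 = 12.10250
Sum of squared deviations: (+0.05950)² + (−0.17850)² + (−0.17850)² + (+0.05950)² + (+0.05950)² + (+0.05950)² + (+0.05950)² + (+0.05950)² = 0.08497
Variance = 0.08497 / 7 = 0.01214
SE* = √0.01214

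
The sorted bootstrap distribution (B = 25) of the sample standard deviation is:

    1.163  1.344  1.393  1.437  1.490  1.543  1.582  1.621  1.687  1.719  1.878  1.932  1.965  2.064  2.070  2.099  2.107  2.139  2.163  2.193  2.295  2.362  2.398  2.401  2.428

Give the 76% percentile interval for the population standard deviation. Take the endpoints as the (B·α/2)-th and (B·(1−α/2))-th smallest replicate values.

α = 0.24; lower rank = 25 × 0.120 = 3; upper rank = 25 × 0.880 = 22.
The 3rd smallest replicate is 1.393; the 22nd is 2.362.

(1.393, 2.362)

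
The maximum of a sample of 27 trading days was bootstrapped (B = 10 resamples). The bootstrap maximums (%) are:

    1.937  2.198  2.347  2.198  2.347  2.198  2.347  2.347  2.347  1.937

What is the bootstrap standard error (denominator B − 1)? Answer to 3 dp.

Bootstrap SE is the standard deviation of the 10 replicate maximums.
Mean of replicates: (1.937 + 2.198 + 2.347 + 2.198 + 2.347 + 2.198 + 2.347 + 2.347 + 2.347 + 1.937) / 10 = 22.2030 / 10 = 2.2203
Sum of squared deviations: (−0.2833)² + (−0.0223)² + (+0.1267)² + (−0.0223)² + (+0.1267)² + (−0.0223)² + (+0.1267)² + (+0.1267)² + (+0.1267)² + (−0.2833)² = 0.2423
Variance = 0.2423 / 9 = 0.0269
SE* = √0.0269

SE* = 0.164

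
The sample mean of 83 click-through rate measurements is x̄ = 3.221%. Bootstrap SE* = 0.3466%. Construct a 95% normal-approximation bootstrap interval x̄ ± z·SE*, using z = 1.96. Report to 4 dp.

Margin = 1.96 × 0.3466 = 0.67934
Interval: 3.221 ± 0.67934

(2.5417, 3.9003)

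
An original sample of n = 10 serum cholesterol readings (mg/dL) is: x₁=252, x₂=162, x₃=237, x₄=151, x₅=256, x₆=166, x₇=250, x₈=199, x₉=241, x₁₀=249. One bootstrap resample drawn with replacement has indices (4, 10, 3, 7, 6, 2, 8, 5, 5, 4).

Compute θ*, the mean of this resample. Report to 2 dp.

Resample values: 151, 249, 237, 250, 166, 162, 199, 256, 256, 151.
Mean = (151 + 249 + 237 + 250 + 166 + 162 + 199 + 256 + 256 + 151) / 10 = 2077.0 / 10 = 207.70

θ* = 207.70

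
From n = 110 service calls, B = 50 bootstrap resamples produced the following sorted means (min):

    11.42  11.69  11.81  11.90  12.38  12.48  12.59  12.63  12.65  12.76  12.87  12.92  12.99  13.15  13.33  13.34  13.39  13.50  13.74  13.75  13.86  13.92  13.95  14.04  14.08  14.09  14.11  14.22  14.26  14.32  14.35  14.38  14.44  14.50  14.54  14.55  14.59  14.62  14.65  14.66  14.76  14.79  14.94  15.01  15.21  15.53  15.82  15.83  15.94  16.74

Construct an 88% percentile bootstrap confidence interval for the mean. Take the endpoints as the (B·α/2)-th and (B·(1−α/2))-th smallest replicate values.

α = 0.12; lower rank = 50 × 0.060 = 3; upper rank = 50 × 0.940 = 47.
The 3rd smallest replicate is 11.81; the 47th is 15.82.

(11.81, 15.82)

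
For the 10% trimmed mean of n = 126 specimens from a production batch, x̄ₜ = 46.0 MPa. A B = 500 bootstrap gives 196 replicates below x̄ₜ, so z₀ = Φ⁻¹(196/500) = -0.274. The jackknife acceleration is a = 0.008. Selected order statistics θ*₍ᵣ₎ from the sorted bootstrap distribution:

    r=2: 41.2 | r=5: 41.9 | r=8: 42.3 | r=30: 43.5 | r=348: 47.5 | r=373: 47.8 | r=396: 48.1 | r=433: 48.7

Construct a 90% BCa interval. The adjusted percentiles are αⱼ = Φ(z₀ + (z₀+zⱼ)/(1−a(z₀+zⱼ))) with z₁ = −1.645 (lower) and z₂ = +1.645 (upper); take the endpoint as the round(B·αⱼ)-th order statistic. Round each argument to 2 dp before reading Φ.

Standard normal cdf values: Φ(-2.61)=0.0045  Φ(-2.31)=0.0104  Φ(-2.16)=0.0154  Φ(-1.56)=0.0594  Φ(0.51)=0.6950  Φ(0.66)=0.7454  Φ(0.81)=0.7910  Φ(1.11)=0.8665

Lower: z₀ + z₁ = -0.274 + (-1.645) = -1.919; 1 − a(z₀+z₁) = 1 − (0.008)(-1.919) = 1.0154; argument = -0.274 + (-1.919)/1.0154 = -2.1640 → -2.16.
α₁ = Φ(-2.16) = 0.0154; rank = round(500 × 0.0154) = 8; θ*₍8₎ = 42.3.
Upper: z₀ + z₂ = 1.371; 1 − a(z₀+z₂) = 0.9890; argument = 1.1122 → 1.11; α₂ = 0.8665; rank = 433; θ*₍433₎ = 48.7.

(42.3, 48.7)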